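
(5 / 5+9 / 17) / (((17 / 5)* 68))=65 / 9826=0.01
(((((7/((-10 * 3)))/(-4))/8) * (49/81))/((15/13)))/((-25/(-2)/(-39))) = -57967/4860000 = -0.01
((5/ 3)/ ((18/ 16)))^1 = 40/ 27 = 1.48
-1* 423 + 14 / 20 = -4223 / 10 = -422.30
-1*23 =-23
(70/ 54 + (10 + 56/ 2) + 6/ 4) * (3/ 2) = 2203/ 36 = 61.19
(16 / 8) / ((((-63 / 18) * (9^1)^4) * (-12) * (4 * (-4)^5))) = -1 / 564350976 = -0.00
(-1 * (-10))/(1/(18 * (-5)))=-900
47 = 47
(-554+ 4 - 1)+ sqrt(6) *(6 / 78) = -551+ sqrt(6) / 13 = -550.81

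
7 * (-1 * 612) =-4284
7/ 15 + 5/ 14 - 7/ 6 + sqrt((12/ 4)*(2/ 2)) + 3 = sqrt(3) + 93/ 35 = 4.39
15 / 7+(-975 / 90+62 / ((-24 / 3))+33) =1391 / 84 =16.56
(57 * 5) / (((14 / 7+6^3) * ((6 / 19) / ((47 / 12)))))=84835 / 5232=16.21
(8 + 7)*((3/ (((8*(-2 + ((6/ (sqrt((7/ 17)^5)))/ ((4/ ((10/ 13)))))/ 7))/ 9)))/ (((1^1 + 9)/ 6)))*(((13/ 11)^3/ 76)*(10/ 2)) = -371517537585285/ 95995928451632- 51598004851575*sqrt(119)/ 191991856903264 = -6.80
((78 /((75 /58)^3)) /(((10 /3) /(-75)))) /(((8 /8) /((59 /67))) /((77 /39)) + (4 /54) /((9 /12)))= -933372688248 /774990625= -1204.37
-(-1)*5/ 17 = 5/ 17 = 0.29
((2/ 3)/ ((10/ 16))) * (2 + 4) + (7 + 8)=107/ 5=21.40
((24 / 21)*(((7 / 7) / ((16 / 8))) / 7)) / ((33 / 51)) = 68 / 539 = 0.13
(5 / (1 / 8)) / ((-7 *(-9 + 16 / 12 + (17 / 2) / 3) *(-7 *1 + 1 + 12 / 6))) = -60 / 203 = -0.30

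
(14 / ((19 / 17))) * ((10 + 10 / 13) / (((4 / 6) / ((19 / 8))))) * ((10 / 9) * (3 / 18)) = 20825 / 234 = 89.00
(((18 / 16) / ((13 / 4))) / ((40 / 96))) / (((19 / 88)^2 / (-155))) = -12963456 / 4693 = -2762.30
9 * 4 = 36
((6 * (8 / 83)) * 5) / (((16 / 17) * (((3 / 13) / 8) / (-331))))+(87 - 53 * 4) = -2936415 / 83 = -35378.49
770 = 770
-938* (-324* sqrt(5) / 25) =27182.72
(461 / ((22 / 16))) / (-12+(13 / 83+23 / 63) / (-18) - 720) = -21695121 / 47368772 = -0.46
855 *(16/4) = 3420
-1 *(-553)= 553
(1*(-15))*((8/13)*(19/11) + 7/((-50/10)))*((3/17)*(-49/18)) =-11809/4862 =-2.43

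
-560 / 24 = -70 / 3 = -23.33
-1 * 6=-6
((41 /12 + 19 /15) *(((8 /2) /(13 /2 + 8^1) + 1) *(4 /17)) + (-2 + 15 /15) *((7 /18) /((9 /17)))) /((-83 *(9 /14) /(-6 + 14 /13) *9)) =120110144 /17450521335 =0.01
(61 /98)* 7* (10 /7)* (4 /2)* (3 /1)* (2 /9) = 1220 /147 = 8.30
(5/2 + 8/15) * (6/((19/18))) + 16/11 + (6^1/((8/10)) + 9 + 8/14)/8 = 2438011/117040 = 20.83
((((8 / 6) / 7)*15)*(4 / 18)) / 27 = 40 / 1701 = 0.02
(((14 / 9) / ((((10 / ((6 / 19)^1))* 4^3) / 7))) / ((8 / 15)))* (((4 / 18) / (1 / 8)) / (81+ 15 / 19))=7 / 31968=0.00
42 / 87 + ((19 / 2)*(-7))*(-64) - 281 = 115289 / 29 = 3975.48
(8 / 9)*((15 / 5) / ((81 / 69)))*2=368 / 81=4.54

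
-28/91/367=-4/4771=-0.00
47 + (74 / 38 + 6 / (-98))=45513 / 931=48.89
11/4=2.75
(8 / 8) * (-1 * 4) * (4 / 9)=-16 / 9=-1.78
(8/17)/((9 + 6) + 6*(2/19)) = 152/5049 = 0.03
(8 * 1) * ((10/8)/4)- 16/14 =19/14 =1.36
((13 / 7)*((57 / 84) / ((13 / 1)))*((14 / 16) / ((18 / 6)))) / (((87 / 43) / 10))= 4085 / 29232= 0.14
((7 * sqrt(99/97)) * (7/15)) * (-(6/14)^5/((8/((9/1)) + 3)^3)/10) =-177147 * sqrt(1067)/71324706250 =-0.00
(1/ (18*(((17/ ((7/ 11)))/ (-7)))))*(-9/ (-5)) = -49/ 1870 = -0.03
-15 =-15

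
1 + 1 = 2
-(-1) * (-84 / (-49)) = 12 / 7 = 1.71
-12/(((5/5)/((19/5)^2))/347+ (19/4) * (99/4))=-24051264/235627627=-0.10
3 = 3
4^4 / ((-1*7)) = -256 / 7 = -36.57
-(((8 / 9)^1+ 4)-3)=-17 / 9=-1.89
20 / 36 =0.56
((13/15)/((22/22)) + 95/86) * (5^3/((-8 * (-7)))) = 63575/14448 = 4.40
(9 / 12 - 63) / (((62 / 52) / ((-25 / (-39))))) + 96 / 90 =-30133 / 930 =-32.40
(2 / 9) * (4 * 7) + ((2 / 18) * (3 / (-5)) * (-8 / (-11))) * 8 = 2888 / 495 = 5.83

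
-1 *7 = -7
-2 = -2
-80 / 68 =-20 / 17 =-1.18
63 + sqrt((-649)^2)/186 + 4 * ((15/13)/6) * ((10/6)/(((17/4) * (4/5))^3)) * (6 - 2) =791417923/11879634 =66.62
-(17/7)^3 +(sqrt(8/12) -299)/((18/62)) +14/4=-1037.90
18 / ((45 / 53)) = 106 / 5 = 21.20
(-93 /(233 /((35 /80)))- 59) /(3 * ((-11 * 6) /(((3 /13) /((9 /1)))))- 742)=0.01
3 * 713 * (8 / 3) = 5704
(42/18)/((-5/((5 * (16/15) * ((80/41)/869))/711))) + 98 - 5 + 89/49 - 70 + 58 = 925183214510/11171508579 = 82.82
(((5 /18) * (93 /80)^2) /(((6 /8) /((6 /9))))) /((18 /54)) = 1.00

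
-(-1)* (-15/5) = -3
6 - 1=5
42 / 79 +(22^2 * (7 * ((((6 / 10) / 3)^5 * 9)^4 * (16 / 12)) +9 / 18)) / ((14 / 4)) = 3674507145796120642 / 52738189697265625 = 69.67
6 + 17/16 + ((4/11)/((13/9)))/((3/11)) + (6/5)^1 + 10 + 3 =23073/1040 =22.19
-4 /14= -2 /7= -0.29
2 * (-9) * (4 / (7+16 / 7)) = -7.75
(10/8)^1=5/4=1.25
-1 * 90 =-90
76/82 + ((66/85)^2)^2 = 2761587926/2140225625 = 1.29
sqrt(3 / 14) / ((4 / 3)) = 0.35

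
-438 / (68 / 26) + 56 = -111.47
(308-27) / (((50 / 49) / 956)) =263263.28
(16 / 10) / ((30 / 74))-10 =-454 / 75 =-6.05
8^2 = 64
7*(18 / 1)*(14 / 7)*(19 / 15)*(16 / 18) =283.73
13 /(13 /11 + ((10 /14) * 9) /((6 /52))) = 77 /337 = 0.23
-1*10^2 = -100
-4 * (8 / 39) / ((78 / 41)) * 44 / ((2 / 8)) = -115456 / 1521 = -75.91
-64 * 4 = -256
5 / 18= 0.28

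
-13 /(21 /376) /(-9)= 25.86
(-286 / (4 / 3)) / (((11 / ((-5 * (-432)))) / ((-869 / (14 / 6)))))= 109806840 / 7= 15686691.43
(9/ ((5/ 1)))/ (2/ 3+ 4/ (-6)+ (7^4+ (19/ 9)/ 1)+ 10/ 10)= 81/ 108185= 0.00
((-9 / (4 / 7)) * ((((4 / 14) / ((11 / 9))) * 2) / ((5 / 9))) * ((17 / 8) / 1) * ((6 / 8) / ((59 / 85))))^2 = 399478353849 / 431309824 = 926.20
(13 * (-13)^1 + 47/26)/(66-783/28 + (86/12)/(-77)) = -2008314/455767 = -4.41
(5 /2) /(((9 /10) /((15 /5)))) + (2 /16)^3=12803 /1536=8.34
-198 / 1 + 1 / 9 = -1781 / 9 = -197.89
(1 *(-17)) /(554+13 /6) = -102 /3337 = -0.03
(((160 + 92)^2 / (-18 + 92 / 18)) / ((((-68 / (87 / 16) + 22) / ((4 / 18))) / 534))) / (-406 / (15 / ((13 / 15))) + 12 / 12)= 817500600 / 298127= 2742.12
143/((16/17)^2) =161.43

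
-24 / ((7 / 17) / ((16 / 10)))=-93.26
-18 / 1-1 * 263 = -281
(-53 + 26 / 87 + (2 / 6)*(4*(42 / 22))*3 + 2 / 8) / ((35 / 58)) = -171551 / 2310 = -74.26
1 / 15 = 0.07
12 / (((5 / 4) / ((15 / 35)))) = 144 / 35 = 4.11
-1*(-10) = 10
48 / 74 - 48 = -1752 / 37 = -47.35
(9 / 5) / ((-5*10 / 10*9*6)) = -1 / 150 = -0.01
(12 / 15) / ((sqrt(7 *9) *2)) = 2 *sqrt(7) / 105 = 0.05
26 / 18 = 13 / 9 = 1.44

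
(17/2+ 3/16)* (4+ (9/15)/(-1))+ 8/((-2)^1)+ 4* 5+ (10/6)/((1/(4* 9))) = 8443/80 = 105.54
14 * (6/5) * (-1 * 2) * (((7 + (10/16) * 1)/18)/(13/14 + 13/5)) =-2989/741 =-4.03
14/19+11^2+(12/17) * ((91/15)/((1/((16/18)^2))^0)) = 203521/1615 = 126.02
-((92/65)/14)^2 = -2116/207025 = -0.01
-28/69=-0.41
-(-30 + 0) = 30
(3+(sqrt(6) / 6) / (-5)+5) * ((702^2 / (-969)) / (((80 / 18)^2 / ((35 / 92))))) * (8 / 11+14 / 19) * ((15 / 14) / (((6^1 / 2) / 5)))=-149689215 / 730664+9979281 * sqrt(6) / 11690624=-202.78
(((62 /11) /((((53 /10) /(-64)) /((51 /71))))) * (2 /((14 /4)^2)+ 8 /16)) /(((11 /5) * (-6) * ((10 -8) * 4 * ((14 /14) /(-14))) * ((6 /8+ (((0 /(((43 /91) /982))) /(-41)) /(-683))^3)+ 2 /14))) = -2192320 /455323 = -4.81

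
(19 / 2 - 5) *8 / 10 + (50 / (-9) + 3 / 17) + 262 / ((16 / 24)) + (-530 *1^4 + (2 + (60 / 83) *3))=-8547088 / 63495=-134.61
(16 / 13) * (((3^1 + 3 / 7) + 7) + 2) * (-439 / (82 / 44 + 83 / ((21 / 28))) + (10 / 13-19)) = -2974510512 / 8786141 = -338.55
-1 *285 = -285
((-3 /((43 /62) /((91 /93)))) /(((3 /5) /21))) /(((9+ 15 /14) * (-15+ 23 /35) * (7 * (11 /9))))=668850 /5579981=0.12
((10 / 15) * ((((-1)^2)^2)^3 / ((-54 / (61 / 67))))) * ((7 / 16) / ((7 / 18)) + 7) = -3965 / 43416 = -0.09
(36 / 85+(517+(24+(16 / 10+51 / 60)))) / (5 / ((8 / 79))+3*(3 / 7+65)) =2588838 / 1169345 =2.21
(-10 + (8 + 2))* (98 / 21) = 0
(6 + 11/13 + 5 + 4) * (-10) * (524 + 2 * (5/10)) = -1081500/13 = -83192.31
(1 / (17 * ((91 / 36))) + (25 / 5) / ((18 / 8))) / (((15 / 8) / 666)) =18508288 / 23205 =797.60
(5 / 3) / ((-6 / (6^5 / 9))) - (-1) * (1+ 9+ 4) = -226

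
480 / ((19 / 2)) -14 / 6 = 2747 / 57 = 48.19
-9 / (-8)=9 / 8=1.12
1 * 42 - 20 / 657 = 27574 / 657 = 41.97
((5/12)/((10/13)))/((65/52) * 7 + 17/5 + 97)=65/13098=0.00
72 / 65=1.11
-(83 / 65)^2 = -6889 / 4225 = -1.63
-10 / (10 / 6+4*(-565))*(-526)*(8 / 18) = -4208 / 4065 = -1.04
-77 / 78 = -0.99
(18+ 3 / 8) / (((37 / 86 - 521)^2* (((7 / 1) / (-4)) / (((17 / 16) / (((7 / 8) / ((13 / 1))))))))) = -408629 / 668087787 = -0.00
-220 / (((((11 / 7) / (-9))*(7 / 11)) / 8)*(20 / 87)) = 68904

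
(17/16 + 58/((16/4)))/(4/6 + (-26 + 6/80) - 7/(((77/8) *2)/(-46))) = -1.82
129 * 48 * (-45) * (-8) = 2229120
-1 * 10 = -10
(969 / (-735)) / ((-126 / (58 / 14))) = 0.04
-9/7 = -1.29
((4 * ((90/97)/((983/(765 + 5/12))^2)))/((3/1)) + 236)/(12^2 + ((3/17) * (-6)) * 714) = -133143547853/344176681176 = -0.39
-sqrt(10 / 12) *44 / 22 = -sqrt(30) / 3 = -1.83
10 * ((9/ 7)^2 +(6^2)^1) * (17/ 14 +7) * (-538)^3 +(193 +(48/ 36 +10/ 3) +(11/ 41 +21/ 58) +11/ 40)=-23570790220524475849/ 48939240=-481633760976.36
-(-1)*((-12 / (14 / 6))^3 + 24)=-112.02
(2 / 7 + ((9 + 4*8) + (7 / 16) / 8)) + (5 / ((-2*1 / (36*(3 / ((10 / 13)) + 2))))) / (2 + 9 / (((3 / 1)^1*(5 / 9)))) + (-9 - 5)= -1472491 / 33152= -44.42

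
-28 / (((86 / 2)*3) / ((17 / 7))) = -68 / 129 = -0.53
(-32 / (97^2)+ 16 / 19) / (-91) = -149936 / 16268161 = -0.01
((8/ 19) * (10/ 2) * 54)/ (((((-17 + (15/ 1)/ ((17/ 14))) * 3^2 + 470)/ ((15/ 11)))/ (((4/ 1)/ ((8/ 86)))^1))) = 23684400/ 1521311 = 15.57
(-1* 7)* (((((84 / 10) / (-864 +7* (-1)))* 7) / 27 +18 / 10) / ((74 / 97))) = -47837587 / 2900430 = -16.49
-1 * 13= -13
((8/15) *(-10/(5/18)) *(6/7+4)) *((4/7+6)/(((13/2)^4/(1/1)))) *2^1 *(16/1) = -76873728/6997445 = -10.99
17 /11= 1.55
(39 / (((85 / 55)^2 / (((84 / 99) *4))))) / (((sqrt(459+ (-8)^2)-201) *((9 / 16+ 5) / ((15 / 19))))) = -0.04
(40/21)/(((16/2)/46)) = 10.95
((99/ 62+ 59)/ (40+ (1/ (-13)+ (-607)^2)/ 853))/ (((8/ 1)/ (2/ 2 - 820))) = -4874380641/ 370823488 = -13.14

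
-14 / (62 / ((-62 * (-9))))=-126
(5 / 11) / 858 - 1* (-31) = 292583 / 9438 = 31.00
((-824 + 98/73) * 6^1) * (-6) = 2161944/73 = 29615.67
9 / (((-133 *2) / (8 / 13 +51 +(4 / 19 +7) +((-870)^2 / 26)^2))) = -12245687263755 / 427063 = -28674193.89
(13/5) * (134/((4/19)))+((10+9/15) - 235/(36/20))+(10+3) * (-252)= -31339/18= -1741.06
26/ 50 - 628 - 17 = -16112/ 25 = -644.48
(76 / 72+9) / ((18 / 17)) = 3077 / 324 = 9.50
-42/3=-14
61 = 61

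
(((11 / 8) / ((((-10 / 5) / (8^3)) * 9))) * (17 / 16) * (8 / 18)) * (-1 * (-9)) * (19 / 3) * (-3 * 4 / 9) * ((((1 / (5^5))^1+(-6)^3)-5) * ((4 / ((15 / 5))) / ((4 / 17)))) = -148317796352 / 84375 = -1757840.55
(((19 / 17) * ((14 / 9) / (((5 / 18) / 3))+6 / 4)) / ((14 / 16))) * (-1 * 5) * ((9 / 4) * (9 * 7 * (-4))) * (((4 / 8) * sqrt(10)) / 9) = 11642.02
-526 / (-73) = 526 / 73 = 7.21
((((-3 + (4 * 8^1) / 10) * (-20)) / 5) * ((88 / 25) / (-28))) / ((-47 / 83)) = -7304 / 41125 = -0.18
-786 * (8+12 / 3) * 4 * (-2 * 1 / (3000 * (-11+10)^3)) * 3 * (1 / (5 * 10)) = -4716 / 3125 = -1.51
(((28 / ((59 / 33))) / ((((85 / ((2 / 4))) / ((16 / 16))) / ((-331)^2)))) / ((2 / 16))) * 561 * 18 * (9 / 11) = 196799603616 / 295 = 667117300.39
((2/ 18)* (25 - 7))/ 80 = 1/ 40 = 0.02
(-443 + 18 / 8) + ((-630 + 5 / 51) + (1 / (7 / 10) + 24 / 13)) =-1067.38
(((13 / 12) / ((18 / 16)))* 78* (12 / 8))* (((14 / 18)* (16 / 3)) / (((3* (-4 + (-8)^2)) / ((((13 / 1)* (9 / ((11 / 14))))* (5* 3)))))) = 1722448 / 297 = 5799.49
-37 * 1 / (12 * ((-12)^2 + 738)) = -37 / 10584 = -0.00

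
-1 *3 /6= -1 /2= -0.50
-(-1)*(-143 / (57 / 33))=-1573 / 19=-82.79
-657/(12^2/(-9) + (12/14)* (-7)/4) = 37.54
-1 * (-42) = 42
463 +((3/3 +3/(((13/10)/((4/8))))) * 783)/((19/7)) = 1084.33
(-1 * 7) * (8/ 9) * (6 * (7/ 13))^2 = -10976/ 169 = -64.95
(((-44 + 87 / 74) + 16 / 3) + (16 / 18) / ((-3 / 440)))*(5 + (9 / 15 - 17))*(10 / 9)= 6372353 / 2997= 2126.24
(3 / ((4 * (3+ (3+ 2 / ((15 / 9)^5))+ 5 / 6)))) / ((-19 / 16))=-225000 / 2489779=-0.09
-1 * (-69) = 69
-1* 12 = -12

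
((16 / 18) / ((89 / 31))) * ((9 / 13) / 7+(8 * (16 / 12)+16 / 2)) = 1270504 / 218673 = 5.81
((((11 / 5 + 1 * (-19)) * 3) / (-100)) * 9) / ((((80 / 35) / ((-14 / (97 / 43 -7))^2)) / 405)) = 3236358321 / 462400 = 6999.04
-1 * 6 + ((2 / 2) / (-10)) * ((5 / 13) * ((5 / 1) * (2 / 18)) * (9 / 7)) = -1097 / 182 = -6.03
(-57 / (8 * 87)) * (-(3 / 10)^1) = 57 / 2320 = 0.02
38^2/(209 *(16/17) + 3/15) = 7.33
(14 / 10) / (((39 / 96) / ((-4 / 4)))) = -224 / 65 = -3.45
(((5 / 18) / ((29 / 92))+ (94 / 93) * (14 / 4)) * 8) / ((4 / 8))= 572048 / 8091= 70.70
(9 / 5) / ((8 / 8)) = 1.80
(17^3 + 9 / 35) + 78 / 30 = 34411 / 7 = 4915.86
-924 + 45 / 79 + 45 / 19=-1382514 / 1501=-921.06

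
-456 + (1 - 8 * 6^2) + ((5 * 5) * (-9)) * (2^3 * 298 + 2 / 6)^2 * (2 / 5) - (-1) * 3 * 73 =-511654614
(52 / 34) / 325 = 2 / 425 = 0.00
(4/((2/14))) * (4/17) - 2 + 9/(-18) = 139/34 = 4.09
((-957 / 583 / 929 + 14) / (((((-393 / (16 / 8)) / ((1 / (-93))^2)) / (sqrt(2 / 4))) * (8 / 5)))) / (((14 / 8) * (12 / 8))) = -3446155 * sqrt(2) / 3514546759689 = -0.00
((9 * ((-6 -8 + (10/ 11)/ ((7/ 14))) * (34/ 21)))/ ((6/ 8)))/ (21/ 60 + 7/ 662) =-120642880/ 183799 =-656.38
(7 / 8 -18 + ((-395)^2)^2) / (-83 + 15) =-194750404863 / 544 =-357997067.76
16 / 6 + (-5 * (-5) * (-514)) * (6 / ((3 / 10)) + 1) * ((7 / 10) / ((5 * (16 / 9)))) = -1019905 / 48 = -21248.02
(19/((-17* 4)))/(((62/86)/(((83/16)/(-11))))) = 0.18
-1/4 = -0.25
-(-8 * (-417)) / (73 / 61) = -203496 / 73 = -2787.62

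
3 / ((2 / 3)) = 4.50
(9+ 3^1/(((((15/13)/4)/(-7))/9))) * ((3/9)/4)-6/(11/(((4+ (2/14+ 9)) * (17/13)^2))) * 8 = -151.92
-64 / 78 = -0.82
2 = 2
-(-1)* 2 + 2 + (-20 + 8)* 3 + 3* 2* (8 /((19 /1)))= -560 /19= -29.47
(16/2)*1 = 8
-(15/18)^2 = -25/36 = -0.69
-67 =-67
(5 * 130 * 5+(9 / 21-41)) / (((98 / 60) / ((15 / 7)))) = 10109700 / 2401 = 4210.62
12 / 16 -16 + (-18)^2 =1235 / 4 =308.75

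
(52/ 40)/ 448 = 13/ 4480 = 0.00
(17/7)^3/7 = 4913/2401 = 2.05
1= 1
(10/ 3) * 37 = 370/ 3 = 123.33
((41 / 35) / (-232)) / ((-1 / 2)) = 41 / 4060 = 0.01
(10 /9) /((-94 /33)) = -55 /141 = -0.39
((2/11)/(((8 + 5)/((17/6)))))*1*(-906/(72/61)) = -156587/5148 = -30.42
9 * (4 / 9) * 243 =972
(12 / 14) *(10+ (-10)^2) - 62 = 226 / 7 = 32.29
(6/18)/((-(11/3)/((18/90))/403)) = -403/55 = -7.33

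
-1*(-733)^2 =-537289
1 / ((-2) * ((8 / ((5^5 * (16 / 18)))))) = -3125 / 18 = -173.61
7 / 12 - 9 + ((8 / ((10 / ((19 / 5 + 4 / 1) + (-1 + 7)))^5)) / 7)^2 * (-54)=-1775.14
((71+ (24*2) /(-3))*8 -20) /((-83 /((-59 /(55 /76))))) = 376656 /913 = 412.55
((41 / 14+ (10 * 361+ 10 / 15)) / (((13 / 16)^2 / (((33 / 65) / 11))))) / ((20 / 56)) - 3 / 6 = 77651827 / 109850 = 706.89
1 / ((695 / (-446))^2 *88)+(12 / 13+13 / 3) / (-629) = -958540651 / 260679898050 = -0.00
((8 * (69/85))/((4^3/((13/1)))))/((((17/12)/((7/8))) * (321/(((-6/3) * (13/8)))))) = -81627/9895360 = -0.01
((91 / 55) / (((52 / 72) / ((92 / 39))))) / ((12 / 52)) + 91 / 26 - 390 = -39939 / 110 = -363.08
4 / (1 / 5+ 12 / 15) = 4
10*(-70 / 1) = -700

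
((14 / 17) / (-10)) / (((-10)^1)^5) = 7 / 8500000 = 0.00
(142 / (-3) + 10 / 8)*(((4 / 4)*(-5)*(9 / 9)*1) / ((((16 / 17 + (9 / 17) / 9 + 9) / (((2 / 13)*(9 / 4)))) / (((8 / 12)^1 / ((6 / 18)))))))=1659 / 104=15.95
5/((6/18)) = 15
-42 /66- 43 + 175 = 1445 /11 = 131.36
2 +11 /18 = 47 /18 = 2.61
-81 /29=-2.79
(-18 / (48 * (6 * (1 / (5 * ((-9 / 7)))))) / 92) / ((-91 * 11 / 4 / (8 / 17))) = -45 / 5479474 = -0.00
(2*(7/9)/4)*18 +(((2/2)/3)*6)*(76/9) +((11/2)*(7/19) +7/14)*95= 2375/9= 263.89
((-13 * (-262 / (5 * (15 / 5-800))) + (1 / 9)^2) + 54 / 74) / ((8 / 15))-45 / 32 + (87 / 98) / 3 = -1649837255 / 1248446304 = -1.32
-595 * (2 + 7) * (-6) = 32130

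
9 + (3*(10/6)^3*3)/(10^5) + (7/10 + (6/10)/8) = 23461/2400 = 9.78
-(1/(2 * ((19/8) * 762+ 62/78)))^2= -6084/79775178025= -0.00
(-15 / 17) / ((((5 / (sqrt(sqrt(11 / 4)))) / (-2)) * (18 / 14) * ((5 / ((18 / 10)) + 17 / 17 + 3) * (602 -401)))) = 7 * 11^(1 / 4) * sqrt(2) / 69479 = 0.00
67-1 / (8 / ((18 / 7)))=1867 / 28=66.68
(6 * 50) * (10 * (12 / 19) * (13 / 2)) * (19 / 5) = 46800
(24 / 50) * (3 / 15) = 12 / 125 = 0.10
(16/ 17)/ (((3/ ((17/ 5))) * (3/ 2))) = 32/ 45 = 0.71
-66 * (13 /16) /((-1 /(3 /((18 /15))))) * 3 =6435 /16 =402.19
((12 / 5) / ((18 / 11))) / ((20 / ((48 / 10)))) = 44 / 125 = 0.35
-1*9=-9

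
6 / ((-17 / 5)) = -30 / 17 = -1.76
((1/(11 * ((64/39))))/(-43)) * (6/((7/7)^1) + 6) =-117/7568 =-0.02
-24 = -24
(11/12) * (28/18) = 77/54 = 1.43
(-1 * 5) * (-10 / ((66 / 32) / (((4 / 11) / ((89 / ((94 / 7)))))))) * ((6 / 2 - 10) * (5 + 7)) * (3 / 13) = -3609600 / 139997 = -25.78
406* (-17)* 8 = -55216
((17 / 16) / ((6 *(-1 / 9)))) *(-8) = 51 / 4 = 12.75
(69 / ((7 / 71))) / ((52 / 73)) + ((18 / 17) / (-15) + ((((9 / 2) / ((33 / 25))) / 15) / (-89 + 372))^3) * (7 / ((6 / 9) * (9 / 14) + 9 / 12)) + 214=36840805656004880797 / 30801481886114940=1196.07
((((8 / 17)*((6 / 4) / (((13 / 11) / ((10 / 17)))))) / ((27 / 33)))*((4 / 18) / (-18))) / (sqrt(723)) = -4840*sqrt(723) / 660063573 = -0.00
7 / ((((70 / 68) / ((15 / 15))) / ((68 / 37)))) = 12.50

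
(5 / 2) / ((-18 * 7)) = -0.02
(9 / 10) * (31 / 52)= 279 / 520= 0.54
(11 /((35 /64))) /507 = 704 /17745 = 0.04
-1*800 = -800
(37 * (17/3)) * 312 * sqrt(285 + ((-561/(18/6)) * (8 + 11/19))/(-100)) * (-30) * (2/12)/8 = -8177 * sqrt(10867639)/38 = -709378.47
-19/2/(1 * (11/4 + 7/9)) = -342/127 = -2.69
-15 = -15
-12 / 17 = -0.71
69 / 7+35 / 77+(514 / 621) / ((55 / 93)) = 84848 / 7245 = 11.71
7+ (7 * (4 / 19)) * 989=27825 / 19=1464.47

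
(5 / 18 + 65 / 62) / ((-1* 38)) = -185 / 5301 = -0.03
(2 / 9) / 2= 0.11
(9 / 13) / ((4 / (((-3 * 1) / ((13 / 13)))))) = -27 / 52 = -0.52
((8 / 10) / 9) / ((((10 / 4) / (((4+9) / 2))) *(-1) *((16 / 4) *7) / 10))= -26 / 315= -0.08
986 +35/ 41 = 40461/ 41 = 986.85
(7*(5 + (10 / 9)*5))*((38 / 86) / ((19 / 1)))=665 / 387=1.72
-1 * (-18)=18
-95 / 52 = -1.83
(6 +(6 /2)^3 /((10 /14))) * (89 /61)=19491 /305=63.90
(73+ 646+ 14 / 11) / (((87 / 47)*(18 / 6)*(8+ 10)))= 124127 / 17226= 7.21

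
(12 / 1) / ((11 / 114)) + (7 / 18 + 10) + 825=190031 / 198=959.75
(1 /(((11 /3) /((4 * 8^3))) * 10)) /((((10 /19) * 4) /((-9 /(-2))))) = 32832 /275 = 119.39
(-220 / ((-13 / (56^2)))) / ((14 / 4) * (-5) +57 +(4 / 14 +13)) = 9658880 / 9607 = 1005.40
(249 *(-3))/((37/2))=-1494/37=-40.38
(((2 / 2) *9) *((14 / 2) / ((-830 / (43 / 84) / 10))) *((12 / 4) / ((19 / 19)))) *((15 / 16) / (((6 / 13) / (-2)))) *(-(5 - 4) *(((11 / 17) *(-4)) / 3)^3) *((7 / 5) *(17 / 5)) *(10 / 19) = 10416406 / 1367259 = 7.62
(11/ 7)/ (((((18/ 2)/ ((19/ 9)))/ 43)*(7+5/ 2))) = 946/ 567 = 1.67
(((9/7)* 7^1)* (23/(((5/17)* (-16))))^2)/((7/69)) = 94939101/44800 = 2119.18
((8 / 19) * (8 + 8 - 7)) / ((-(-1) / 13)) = 936 / 19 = 49.26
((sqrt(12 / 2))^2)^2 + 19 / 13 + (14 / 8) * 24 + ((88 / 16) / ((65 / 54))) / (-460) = 2375603 / 29900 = 79.45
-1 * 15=-15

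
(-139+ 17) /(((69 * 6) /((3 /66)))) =-0.01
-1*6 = -6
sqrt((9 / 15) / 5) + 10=sqrt(3) / 5 + 10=10.35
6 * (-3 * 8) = -144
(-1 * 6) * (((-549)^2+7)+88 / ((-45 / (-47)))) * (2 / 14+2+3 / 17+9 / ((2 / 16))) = -4705526848 / 35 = -134443624.23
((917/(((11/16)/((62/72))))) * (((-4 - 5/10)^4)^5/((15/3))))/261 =4266740197587794012667/418119680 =10204590698978.33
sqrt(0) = 0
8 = 8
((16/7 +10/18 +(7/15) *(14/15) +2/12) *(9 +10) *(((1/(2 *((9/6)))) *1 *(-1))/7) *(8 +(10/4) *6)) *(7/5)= -4740139/47250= -100.32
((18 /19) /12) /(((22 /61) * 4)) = 183 /3344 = 0.05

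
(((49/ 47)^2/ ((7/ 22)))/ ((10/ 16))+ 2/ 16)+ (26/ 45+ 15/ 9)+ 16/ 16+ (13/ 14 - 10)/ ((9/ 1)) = 43571231/ 5566680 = 7.83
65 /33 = 1.97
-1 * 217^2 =-47089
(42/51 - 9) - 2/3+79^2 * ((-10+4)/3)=-637033/51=-12490.84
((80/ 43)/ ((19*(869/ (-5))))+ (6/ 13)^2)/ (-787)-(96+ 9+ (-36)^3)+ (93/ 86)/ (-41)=360450712728443593/ 7743140191358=46550.97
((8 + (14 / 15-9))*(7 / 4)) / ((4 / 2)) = -7 / 120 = -0.06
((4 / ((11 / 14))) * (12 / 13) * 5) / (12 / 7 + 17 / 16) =376320 / 44473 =8.46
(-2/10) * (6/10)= -0.12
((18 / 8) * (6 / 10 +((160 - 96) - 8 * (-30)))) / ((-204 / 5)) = -4569 / 272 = -16.80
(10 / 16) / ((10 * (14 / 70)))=5 / 16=0.31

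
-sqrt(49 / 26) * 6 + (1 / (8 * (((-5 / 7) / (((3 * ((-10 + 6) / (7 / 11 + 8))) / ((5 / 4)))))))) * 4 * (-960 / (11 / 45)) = -290304 / 95- 21 * sqrt(26) / 13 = -3064.07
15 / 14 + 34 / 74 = 793 / 518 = 1.53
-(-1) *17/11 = 17/11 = 1.55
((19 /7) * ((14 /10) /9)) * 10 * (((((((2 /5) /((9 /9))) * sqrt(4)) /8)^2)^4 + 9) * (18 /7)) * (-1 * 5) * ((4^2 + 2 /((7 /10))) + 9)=-666900000741 /49000000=-13610.20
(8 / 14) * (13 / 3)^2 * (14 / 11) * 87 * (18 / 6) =39208 / 11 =3564.36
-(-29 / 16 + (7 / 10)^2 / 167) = 120879 / 66800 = 1.81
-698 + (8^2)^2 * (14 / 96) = -302 / 3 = -100.67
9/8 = 1.12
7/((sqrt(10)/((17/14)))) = 17 * sqrt(10)/20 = 2.69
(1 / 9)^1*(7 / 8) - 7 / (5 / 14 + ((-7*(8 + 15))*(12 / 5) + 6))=221501 / 1915416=0.12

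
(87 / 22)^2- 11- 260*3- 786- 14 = -762475 / 484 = -1575.36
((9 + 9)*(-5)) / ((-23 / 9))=810 / 23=35.22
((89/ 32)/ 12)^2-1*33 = -4858127/ 147456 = -32.95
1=1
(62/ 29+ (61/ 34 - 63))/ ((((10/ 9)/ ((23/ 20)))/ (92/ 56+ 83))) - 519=-3143816259/ 552160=-5693.67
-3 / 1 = -3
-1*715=-715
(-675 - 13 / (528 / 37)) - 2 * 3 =-360049 / 528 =-681.91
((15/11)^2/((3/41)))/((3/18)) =152.48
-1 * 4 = -4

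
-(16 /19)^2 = -256 /361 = -0.71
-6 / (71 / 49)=-294 / 71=-4.14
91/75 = 1.21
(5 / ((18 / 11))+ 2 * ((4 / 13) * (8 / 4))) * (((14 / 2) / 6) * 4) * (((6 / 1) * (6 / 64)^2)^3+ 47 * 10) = 442901192289703 / 47110422528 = 9401.34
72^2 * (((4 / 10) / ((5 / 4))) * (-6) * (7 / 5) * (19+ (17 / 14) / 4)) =-33623424 / 125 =-268987.39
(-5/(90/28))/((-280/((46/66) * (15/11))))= 0.01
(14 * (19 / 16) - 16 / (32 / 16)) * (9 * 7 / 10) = 4347 / 80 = 54.34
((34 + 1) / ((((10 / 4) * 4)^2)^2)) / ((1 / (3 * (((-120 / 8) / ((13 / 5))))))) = -63 / 1040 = -0.06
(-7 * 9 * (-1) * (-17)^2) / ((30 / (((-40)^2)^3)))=2485862400000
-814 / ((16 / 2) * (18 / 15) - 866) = 2035 / 2141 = 0.95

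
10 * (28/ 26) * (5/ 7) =100/ 13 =7.69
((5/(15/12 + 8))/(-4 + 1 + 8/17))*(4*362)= -492320/1591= -309.44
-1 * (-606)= 606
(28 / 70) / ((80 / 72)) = 0.36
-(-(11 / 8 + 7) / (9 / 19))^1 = 1273 / 72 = 17.68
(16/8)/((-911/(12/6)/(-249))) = 996/911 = 1.09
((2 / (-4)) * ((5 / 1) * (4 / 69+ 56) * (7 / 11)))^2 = 4581936100 / 576081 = 7953.63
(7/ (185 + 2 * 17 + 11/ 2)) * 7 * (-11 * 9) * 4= -38808/ 449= -86.43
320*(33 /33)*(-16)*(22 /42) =-56320 /21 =-2681.90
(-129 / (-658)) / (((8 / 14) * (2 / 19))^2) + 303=2148831 / 6016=357.19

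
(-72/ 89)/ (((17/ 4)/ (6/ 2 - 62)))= 16992/ 1513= 11.23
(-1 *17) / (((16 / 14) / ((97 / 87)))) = -11543 / 696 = -16.58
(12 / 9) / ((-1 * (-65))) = 4 / 195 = 0.02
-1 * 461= -461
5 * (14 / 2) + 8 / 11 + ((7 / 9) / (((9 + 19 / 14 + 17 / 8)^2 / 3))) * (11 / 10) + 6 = 41.74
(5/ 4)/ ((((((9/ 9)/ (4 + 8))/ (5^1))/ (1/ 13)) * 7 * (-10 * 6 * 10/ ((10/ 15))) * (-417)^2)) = -1/ 189886788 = -0.00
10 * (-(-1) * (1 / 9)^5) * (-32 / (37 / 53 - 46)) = 16960 / 141776649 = 0.00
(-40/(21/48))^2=409600/49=8359.18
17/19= 0.89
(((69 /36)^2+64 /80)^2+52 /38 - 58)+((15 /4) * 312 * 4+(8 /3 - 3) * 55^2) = 35803771579 /9849600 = 3635.05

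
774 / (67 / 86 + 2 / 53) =1175964 / 1241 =947.59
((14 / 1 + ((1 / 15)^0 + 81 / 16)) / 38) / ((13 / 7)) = 2247 / 7904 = 0.28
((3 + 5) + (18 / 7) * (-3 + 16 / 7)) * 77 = 3322 / 7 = 474.57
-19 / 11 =-1.73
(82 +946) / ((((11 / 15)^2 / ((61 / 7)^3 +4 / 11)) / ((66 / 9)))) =9281659.99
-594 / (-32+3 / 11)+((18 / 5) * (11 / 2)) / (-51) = 18.33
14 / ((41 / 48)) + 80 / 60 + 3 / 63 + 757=667078 / 861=774.77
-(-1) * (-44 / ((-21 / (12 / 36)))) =44 / 63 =0.70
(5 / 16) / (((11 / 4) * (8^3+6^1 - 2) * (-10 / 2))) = -1 / 22704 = -0.00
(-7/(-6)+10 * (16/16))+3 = 85/6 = 14.17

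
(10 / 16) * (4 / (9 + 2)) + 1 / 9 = 67 / 198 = 0.34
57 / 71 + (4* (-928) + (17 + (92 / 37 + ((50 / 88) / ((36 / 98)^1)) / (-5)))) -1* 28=-7739814175 / 2080584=-3720.02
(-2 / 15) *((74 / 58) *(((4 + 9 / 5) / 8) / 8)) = -37 / 2400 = -0.02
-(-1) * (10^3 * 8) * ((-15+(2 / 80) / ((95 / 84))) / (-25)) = 455328 / 95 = 4792.93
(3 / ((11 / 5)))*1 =1.36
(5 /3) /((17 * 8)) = 5 /408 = 0.01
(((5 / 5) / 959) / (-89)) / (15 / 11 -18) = 11 / 15619233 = 0.00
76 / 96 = 19 / 24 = 0.79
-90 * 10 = -900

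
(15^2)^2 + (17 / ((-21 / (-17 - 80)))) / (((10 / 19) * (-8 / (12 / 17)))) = 50611.84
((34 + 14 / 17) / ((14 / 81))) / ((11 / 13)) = 311688 / 1309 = 238.11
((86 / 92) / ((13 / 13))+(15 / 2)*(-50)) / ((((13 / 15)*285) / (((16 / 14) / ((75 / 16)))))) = -1101248 / 2982525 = -0.37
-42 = -42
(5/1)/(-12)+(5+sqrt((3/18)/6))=19/4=4.75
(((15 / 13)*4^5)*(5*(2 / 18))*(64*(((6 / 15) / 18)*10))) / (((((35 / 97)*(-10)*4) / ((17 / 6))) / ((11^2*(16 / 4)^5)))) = -1673770565632 / 7371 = -227075100.48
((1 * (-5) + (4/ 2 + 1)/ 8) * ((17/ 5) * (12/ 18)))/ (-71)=0.15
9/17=0.53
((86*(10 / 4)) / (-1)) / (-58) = 215 / 58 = 3.71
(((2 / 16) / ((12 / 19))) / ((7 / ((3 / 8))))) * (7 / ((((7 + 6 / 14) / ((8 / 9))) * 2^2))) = 133 / 59904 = 0.00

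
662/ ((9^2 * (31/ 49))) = 32438/ 2511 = 12.92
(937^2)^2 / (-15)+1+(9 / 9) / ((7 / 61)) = -5395806953707 / 105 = -51388637654.35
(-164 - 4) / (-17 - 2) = 168 / 19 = 8.84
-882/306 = -49/17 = -2.88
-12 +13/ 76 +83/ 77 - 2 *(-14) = 100941/ 5852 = 17.25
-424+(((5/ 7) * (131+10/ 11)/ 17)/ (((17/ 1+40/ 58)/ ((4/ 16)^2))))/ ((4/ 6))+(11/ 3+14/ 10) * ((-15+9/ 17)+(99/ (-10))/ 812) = -2582771024249/ 5193064800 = -497.35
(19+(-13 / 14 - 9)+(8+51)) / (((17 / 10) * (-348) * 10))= -953 / 82824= -0.01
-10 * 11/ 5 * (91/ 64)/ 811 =-1001/ 25952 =-0.04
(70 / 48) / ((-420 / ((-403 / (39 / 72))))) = 31 / 12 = 2.58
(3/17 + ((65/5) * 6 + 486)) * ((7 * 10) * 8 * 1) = 5370960/17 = 315938.82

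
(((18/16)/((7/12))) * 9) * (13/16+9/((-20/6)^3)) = 276777/28000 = 9.88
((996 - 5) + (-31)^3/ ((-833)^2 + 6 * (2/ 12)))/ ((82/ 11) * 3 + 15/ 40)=43.58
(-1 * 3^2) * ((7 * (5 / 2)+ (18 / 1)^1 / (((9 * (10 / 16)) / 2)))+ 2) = -2331 / 10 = -233.10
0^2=0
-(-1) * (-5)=-5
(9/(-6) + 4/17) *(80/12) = -430/51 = -8.43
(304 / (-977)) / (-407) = 304 / 397639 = 0.00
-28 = -28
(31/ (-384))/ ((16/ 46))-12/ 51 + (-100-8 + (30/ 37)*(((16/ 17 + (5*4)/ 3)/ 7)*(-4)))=-1514809099/ 13526016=-111.99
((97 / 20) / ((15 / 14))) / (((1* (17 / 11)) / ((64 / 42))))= 17072 / 3825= 4.46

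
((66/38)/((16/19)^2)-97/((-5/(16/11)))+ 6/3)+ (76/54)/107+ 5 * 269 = 56040077213/40677120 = 1377.68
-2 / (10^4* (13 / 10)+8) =-1 / 6504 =-0.00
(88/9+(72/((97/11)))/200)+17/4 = 1228189/87300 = 14.07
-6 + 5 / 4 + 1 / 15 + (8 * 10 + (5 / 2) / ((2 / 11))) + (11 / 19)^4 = 174328471 / 1954815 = 89.18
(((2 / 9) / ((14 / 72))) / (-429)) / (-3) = 8 / 9009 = 0.00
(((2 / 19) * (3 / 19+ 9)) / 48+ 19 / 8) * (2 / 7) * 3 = 20751 / 10108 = 2.05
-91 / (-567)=13 / 81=0.16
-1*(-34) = 34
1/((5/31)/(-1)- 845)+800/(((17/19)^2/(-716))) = -5417656968959/7571800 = -715504.50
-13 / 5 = -2.60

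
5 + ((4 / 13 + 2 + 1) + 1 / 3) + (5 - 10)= 3.64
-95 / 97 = -0.98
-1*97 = -97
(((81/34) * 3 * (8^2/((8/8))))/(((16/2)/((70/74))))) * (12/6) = 68040/629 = 108.17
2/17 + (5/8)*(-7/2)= -563/272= -2.07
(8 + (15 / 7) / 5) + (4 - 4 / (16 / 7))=299 / 28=10.68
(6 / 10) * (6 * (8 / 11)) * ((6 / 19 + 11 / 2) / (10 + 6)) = 1989 / 2090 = 0.95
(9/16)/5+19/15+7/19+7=39889/4560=8.75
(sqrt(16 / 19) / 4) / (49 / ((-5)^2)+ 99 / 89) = 2225* sqrt(19) / 129884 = 0.07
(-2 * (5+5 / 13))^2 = 19600 / 169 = 115.98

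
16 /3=5.33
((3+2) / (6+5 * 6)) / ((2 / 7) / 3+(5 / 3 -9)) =-35 / 1824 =-0.02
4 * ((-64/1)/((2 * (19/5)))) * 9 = -5760/19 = -303.16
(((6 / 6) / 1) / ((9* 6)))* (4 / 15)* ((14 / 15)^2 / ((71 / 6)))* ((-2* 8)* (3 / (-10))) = 6272 / 3594375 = 0.00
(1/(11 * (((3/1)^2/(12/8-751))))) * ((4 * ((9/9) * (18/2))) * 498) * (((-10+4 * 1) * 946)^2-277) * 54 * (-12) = 2833507271547255.27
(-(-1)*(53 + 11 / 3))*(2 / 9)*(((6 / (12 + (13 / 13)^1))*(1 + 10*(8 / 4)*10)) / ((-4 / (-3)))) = 11390 / 13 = 876.15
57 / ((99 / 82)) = 1558 / 33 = 47.21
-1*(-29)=29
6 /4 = 3 /2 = 1.50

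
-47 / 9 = -5.22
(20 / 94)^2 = 0.05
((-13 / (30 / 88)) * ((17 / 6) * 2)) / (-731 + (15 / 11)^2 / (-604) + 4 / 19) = 0.30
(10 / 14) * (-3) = -15 / 7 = -2.14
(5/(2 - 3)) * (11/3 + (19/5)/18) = -349/18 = -19.39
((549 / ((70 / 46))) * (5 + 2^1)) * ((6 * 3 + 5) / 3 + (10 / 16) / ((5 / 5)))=837591 / 40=20939.78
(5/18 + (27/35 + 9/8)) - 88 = -216281/2520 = -85.83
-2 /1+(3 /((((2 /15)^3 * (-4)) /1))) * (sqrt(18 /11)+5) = -50689 /32-30375 * sqrt(22) /352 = -1988.78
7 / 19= 0.37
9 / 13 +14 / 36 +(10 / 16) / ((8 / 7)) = 12191 / 7488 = 1.63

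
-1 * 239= -239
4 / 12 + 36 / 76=46 / 57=0.81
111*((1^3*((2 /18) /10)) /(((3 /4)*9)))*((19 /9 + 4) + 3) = 6068 /3645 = 1.66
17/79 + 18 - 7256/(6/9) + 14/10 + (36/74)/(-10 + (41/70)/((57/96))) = -52874996347/4866795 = -10864.44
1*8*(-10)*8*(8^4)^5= -737869762948382064640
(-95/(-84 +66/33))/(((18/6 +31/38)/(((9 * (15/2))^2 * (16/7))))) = 26316900/8323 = 3161.95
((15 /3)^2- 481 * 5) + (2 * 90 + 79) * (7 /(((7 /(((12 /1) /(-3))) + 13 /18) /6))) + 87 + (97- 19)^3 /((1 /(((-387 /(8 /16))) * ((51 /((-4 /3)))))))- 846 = 14049335513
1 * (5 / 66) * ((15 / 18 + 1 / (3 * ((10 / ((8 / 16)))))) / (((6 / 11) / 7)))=119 / 144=0.83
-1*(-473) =473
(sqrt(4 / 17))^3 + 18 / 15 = 8 * sqrt(17) / 289 + 6 / 5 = 1.31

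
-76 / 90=-38 / 45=-0.84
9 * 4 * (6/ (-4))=-54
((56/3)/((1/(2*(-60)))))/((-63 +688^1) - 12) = -3.65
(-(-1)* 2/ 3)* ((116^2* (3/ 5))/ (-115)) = -26912/ 575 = -46.80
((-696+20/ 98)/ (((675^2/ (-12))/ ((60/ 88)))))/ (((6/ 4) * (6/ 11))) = 68188/ 4465125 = 0.02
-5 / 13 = -0.38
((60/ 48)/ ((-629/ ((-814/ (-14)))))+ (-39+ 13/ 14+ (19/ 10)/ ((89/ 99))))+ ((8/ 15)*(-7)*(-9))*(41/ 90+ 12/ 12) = 40774847/ 3177300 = 12.83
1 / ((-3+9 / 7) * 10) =-7 / 120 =-0.06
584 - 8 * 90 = -136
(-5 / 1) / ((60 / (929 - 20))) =-303 / 4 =-75.75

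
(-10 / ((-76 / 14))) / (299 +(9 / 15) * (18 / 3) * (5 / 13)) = 91 / 14839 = 0.01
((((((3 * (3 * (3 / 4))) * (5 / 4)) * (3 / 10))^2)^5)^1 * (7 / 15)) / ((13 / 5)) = 28367886071132833869 / 14636698788954112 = 1938.13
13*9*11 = 1287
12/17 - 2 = -22/17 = -1.29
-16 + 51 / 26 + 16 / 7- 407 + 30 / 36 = -114092 / 273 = -417.92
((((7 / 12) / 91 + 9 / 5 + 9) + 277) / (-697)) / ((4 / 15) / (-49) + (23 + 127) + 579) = -10999961 / 19419933884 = -0.00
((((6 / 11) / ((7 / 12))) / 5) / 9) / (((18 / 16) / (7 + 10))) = 1088 / 3465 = 0.31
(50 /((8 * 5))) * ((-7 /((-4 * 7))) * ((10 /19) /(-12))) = -25 /1824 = -0.01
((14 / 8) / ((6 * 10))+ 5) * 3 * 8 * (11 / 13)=13277 / 130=102.13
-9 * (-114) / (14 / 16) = 8208 / 7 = 1172.57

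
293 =293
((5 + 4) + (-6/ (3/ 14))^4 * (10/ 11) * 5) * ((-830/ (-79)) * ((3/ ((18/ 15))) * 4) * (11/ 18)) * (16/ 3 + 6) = 4336412048900/ 2133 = 2033010805.86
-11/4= -2.75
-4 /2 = -2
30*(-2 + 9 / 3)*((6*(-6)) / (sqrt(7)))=-408.20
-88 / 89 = -0.99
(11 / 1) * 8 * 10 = 880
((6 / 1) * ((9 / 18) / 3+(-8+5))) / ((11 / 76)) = -1292 / 11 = -117.45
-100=-100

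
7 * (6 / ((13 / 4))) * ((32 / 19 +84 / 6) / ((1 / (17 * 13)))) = 851088 / 19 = 44794.11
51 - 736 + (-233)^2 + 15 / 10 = 53605.50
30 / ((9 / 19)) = 190 / 3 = 63.33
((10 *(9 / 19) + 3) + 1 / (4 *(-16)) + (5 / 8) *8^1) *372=1438617 / 304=4732.29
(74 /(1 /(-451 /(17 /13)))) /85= -433862 /1445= -300.25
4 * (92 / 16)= 23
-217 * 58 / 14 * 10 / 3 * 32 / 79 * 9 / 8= -107880 / 79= -1365.57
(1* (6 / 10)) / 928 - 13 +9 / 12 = -12.25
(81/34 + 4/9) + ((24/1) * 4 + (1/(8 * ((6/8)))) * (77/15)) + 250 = 29723/85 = 349.68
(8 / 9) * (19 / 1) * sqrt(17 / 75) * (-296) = -44992 * sqrt(51) / 135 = -2380.05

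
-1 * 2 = -2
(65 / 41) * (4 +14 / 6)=1235 / 123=10.04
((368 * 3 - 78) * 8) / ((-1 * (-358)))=22.93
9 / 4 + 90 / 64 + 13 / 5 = 1001 / 160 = 6.26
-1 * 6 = -6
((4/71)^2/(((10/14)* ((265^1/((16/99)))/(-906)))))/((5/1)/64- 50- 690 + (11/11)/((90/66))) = 34635776/10427536428815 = 0.00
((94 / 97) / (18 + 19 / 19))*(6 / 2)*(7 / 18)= 329 / 5529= 0.06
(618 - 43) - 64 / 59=33861 / 59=573.92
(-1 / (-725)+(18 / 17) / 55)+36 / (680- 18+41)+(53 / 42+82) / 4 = 334446654313 / 16011949800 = 20.89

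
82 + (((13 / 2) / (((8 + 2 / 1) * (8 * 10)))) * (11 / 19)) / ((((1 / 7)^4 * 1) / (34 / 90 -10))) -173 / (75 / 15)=-83824319 / 1368000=-61.28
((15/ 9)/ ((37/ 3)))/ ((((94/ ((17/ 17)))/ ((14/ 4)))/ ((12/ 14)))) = 15/ 3478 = 0.00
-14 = -14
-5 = -5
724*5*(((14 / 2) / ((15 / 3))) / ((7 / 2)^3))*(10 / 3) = 57920 / 147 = 394.01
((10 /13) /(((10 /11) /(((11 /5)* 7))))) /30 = 847 /1950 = 0.43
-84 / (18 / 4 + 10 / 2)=-168 / 19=-8.84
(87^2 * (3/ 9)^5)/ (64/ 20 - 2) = 4205/ 162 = 25.96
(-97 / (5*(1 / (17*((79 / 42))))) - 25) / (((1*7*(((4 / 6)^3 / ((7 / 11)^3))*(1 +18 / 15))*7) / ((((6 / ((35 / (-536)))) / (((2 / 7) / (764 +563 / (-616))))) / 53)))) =2174320272393 / 90188560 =24108.60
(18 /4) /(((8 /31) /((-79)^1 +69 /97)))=-1059363 /776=-1365.16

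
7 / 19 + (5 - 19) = -259 / 19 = -13.63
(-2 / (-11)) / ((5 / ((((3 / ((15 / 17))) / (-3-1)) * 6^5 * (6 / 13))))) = -396576 / 3575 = -110.93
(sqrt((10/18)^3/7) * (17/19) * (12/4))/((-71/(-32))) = 2720 * sqrt(35)/84987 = 0.19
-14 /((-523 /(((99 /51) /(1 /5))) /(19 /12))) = 7315 /17782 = 0.41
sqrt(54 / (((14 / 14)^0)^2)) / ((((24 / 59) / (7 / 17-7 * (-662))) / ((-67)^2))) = 20866286035 * sqrt(6) / 136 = 375821717.74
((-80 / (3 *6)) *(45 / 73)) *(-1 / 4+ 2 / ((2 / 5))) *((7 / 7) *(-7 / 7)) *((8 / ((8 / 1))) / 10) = 95 / 73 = 1.30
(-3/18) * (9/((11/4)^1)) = -6/11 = -0.55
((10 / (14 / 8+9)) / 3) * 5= 200 / 129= 1.55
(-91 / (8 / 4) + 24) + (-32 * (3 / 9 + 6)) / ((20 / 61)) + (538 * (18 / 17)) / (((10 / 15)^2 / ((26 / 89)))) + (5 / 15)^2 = -36097481 / 136170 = -265.09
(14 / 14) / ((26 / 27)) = 27 / 26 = 1.04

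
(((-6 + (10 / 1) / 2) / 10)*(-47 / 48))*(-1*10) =-47 / 48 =-0.98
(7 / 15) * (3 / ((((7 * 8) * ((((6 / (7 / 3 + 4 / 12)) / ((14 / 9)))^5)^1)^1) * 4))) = 17210368 / 17433922005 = 0.00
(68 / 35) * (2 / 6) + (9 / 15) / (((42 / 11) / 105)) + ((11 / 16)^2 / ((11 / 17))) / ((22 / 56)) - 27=-53713 / 6720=-7.99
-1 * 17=-17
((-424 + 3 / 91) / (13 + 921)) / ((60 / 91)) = -38581 / 56040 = -0.69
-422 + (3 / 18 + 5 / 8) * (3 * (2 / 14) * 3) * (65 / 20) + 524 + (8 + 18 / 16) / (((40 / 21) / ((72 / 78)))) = 1597671 / 14560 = 109.73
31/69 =0.45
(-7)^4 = 2401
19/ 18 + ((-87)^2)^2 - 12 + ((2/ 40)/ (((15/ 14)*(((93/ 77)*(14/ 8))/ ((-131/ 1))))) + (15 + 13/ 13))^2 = 5574381010020077/ 97301250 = 57289921.87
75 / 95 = 15 / 19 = 0.79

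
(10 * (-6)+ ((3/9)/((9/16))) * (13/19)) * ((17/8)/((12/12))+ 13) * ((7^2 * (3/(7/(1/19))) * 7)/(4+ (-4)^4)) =-45315347/1689480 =-26.82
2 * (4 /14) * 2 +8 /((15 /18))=376 /35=10.74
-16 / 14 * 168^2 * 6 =-193536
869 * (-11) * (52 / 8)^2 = -1615471 / 4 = -403867.75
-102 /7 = -14.57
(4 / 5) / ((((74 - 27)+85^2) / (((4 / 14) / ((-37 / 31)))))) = -31 / 1177155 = -0.00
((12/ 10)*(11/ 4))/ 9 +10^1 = 311/ 30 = 10.37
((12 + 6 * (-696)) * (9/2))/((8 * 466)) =-9369/1864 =-5.03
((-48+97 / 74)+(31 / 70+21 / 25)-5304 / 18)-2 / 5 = -6613688 / 19425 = -340.47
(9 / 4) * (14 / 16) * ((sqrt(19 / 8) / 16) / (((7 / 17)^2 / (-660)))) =-429165 * sqrt(38) / 3584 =-738.16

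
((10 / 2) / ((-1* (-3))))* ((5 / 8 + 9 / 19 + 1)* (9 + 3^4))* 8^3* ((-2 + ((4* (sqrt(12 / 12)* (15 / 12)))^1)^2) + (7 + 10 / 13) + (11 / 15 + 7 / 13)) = 1275591680 / 247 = 5164338.79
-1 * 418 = -418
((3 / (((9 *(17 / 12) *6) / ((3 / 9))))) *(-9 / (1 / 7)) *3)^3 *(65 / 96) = -200655 / 19652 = -10.21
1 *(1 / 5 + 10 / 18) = 34 / 45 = 0.76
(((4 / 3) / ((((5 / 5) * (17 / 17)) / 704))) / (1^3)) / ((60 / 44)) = 688.36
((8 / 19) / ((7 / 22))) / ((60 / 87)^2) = 9251 / 3325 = 2.78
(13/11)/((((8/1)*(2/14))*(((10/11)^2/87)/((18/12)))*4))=261261/6400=40.82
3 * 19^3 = 20577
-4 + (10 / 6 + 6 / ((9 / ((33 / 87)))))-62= -5575 / 87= -64.08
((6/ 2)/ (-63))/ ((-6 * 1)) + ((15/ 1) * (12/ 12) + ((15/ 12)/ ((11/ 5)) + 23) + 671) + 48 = 2100001/ 2772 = 757.58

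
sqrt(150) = 5 * sqrt(6) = 12.25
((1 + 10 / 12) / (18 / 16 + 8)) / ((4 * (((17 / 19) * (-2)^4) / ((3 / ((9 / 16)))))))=209 / 11169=0.02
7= 7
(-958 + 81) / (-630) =877 / 630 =1.39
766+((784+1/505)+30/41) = 32107941/20705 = 1550.73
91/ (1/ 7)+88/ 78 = 24887/ 39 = 638.13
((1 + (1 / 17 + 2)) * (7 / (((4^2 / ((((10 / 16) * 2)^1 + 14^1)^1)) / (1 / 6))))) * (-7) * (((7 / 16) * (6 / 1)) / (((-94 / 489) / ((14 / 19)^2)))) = 6517368039 / 36920192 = 176.53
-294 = -294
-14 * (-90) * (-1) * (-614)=773640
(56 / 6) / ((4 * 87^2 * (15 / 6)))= 14 / 113535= 0.00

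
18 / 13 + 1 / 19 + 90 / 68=23185 / 8398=2.76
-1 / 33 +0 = -1 / 33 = -0.03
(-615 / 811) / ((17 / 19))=-0.85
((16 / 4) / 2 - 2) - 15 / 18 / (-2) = 5 / 12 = 0.42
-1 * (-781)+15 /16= 12511 /16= 781.94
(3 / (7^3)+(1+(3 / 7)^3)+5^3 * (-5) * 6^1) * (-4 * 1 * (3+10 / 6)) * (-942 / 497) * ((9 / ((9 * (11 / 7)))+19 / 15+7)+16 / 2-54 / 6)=-4212080423296 / 4018245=-1048238.83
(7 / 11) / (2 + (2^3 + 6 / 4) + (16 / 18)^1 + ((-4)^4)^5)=18 / 31100471757443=0.00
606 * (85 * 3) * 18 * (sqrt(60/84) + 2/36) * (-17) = -47286180 * sqrt(35)/7 - 2627010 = -42591126.22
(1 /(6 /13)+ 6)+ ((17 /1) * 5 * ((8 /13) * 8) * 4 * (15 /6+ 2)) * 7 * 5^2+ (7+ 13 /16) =822537971 /624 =1318169.83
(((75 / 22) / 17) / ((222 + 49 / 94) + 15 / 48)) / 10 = 940 / 10445259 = 0.00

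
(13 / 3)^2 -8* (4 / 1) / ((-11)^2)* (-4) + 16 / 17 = 384641 / 18513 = 20.78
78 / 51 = 26 / 17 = 1.53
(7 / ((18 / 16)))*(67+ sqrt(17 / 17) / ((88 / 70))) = 41762 / 99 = 421.84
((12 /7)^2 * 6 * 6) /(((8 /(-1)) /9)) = -5832 /49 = -119.02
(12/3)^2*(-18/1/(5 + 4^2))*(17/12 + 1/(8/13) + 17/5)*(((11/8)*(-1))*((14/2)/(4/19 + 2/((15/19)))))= 484671/1564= 309.89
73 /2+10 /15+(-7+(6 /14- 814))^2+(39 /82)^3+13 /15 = 272889156174941 /405255480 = 673375.61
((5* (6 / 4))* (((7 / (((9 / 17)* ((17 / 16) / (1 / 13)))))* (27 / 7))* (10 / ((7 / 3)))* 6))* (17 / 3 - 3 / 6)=334800 / 91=3679.12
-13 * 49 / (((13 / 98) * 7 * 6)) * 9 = -1029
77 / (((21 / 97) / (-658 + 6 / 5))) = -3504028 / 15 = -233601.87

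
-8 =-8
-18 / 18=-1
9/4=2.25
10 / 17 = 0.59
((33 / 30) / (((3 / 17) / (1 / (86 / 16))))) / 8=187 / 1290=0.14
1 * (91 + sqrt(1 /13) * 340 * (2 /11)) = 680 * sqrt(13) /143 + 91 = 108.15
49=49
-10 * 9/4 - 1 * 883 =-1811/2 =-905.50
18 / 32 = 9 / 16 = 0.56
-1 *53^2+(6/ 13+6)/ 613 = -22384837/ 7969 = -2808.99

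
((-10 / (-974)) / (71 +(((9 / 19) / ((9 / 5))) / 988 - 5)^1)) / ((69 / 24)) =750880 / 13877557357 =0.00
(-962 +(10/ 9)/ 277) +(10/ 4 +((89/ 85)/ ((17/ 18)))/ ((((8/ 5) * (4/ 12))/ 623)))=967013851/ 2881908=335.55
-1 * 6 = -6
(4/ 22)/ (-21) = -2/ 231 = -0.01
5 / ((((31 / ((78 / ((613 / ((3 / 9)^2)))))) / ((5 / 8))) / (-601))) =-195325 / 228036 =-0.86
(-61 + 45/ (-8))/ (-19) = 533/ 152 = 3.51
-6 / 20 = -3 / 10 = -0.30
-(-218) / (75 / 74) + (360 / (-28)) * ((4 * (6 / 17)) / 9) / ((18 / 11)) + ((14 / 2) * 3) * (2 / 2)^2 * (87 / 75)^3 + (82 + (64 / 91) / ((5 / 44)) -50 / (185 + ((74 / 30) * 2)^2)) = 334.59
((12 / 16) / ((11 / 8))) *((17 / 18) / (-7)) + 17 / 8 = 2.05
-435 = -435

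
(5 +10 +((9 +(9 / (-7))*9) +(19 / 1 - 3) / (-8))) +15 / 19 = 1492 / 133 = 11.22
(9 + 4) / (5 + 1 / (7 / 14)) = 13 / 7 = 1.86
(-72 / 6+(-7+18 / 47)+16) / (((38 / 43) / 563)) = -1667.25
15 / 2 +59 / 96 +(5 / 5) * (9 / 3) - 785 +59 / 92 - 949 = -3802715 / 2208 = -1722.24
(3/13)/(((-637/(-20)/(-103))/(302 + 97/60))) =-1876351/8281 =-226.59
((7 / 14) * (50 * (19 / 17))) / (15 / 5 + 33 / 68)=1900 / 237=8.02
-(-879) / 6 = 293 / 2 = 146.50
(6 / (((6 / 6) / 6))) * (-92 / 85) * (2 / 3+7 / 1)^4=-102981488 / 765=-134616.32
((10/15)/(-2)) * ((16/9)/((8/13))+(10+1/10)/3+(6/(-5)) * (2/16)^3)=-72037/34560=-2.08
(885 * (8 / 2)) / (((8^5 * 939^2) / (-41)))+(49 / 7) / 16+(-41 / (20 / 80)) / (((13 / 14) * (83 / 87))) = -479803557346441 / 2597893349376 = -184.69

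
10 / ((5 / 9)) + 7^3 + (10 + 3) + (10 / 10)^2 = 375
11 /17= 0.65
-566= -566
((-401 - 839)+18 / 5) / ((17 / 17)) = -6182 / 5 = -1236.40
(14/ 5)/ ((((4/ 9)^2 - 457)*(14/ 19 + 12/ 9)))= -32319/ 10915295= -0.00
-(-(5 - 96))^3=-753571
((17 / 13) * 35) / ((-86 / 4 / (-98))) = 116620 / 559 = 208.62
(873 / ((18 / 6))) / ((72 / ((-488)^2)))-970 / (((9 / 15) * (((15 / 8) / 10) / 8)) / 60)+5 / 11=-34937843 / 11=-3176167.55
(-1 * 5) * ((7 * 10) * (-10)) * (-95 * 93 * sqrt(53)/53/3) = -10307500 * sqrt(53)/53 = -1415844.01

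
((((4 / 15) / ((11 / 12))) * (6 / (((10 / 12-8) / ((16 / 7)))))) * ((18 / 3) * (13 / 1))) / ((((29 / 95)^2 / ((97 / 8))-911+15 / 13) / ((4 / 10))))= 54539117568 / 2856962414383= 0.02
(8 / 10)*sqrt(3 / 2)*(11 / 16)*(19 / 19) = 11*sqrt(6) / 40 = 0.67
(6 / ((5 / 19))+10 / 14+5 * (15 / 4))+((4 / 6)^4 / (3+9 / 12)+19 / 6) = 1547353 / 34020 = 45.48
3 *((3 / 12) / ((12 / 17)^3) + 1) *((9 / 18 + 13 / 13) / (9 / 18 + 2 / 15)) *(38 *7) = 413875 / 128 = 3233.40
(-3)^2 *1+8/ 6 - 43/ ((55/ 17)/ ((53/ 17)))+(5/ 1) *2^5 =21268/ 165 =128.90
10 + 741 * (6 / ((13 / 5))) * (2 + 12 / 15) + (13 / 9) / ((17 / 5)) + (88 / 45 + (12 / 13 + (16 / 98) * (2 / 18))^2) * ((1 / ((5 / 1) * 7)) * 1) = 469198805355001 / 97780184775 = 4798.51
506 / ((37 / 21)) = 10626 / 37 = 287.19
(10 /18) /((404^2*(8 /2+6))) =1 /2937888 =0.00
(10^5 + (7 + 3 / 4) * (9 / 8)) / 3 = 3200279 / 96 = 33336.24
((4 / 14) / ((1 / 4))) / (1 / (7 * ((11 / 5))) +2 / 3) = 264 / 169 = 1.56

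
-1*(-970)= 970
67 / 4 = 16.75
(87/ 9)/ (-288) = -0.03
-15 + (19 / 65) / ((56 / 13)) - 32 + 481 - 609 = -48981 / 280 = -174.93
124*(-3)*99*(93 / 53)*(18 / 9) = -6850008 / 53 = -129245.43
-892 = -892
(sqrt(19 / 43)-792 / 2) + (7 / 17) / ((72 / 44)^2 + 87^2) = -6167675789 / 15574941 + sqrt(817) / 43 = -395.34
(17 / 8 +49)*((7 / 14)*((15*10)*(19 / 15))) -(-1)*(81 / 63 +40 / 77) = 2992947 / 616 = 4858.68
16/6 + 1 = 3.67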